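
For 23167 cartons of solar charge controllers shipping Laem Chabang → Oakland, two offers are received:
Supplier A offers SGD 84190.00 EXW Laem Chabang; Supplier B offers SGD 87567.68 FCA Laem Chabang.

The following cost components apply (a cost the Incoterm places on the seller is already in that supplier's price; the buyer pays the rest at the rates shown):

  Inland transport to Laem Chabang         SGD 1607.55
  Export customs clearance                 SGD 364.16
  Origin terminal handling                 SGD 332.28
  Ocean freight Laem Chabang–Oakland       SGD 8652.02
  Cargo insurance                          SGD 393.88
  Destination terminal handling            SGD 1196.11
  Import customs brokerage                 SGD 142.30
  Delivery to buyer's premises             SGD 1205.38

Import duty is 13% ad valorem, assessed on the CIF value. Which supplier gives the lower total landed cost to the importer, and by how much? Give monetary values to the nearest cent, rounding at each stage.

Supplier A (EXW):
CIF value = EXW price + inland to port + export clearance + origin terminal + freight + insurance = 84190.00 + 1607.55 + 364.16 + 332.28 + 8652.02 + 393.88 = 95539.89
Import duty = 95539.89 × 13% = 12420.19
Buyer bears (A): 1607.55 + 364.16 + 332.28 + 8652.02 + 393.88 + 1196.11 + 142.30 + 1205.38 = 13893.68
Landed cost (A) = invoice 84190.00 + 13893.68 + duty 12420.19 = 110503.87
Supplier B (FCA):
CIF value = FCA price + origin terminal + freight + insurance = 87567.68 + 332.28 + 8652.02 + 393.88 = 96945.86
Import duty = 96945.86 × 13% = 12602.96
Buyer bears (B): 332.28 + 8652.02 + 393.88 + 1196.11 + 142.30 + 1205.38 = 11921.97
Landed cost (B) = invoice 87567.68 + 11921.97 + duty 12602.96 = 112092.61
Difference = |110503.87 − 112092.61| = 1588.74

Supplier A is cheaper by SGD 1588.74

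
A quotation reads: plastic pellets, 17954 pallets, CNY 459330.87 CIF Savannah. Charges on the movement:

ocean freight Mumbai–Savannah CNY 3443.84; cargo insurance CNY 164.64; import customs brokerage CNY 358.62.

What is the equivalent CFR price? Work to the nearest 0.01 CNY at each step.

CFR price: CNY 459166.23

Not relevant to the conversion: freight — on the seller under both CIF and CFR; already in the CIF price and stays in the CFR price. brokerage — on the buyer under both terms; not part of either seller's price.
From CIF to CFR, the seller no longer bears: insurance.
CFR price = 459330.87 − 164.64 = 459166.23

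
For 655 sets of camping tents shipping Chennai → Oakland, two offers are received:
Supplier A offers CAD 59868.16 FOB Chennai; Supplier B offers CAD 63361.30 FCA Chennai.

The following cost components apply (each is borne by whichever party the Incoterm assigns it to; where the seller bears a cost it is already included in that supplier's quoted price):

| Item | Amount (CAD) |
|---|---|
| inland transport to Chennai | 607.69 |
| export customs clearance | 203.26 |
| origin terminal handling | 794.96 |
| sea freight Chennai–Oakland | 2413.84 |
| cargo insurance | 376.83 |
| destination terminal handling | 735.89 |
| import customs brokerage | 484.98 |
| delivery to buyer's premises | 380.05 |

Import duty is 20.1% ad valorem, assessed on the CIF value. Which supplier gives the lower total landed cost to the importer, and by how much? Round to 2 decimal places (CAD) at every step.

Supplier A is cheaper by CAD 5150.01

Supplier A (FOB):
CIF value = FOB price + freight + insurance = 59868.16 + 2413.84 + 376.83 = 62658.83
Import duty = 62658.83 × 20.1% = 12594.42
Buyer bears (A): 2413.84 + 376.83 + 735.89 + 484.98 + 380.05 = 4391.59
Landed cost (A) = invoice 59868.16 + 4391.59 + duty 12594.42 = 76854.17
Supplier B (FCA):
CIF value = FCA price + origin terminal + freight + insurance = 63361.30 + 794.96 + 2413.84 + 376.83 = 66946.93
Import duty = 66946.93 × 20.1% = 13456.33
Buyer bears (B): 794.96 + 2413.84 + 376.83 + 735.89 + 484.98 + 380.05 = 5186.55
Landed cost (B) = invoice 63361.30 + 5186.55 + duty 13456.33 = 82004.18
Difference = |76854.17 − 82004.18| = 5150.01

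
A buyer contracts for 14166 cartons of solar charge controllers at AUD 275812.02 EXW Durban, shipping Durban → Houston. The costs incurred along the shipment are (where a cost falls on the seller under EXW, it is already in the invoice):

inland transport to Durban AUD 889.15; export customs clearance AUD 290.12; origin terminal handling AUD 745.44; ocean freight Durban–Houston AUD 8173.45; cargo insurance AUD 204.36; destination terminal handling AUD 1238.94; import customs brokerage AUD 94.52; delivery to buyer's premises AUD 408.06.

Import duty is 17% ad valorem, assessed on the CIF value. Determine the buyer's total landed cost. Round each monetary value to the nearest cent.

EXW: the seller makes goods available at their premises; the buyer bears all onward costs.
CIF value = EXW price + inland to port + export clearance + origin terminal + freight + insurance = 275812.02 + 889.15 + 290.12 + 745.44 + 8173.45 + 204.36 = 286114.54
Import duty = 286114.54 × 17% = 48639.47
Buyer bears: inland to port 889.15 + export clearance 290.12 + origin terminal 745.44 + freight 8173.45 + insurance 204.36 + destination terminal 1238.94 + brokerage 94.52 + delivery 408.06 + duty 48639.47 = 60683.51
Landed cost = invoice 275812.02 + 60683.51 = 336495.53

Total landed cost: AUD 336495.53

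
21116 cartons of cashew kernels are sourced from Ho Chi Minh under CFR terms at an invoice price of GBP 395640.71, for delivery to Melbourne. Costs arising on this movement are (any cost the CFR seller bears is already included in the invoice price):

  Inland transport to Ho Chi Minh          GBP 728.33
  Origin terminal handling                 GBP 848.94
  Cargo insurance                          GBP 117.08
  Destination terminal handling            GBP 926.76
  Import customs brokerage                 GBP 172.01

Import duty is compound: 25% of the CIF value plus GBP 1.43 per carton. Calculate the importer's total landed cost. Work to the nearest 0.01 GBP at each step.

CFR: the seller pays costs through ocean freight to the destination port, but not insurance.
Already in the invoice (seller's account under CFR): inland to port, origin terminal — exclude.
CIF value = CFR price + insurance = 395640.71 + 117.08 = 395757.79
Ad valorem component: 395757.79 × 25% = 98939.45
Specific component: 21116 × 1.43 = 30195.88
Import duty = 98939.45 + 30195.88 = 129135.33
Buyer bears: insurance 117.08 + destination terminal 926.76 + brokerage 172.01 + duty 129135.33 = 130351.18
Landed cost = invoice 395640.71 + 130351.18 = 525991.89

Total landed cost: GBP 525991.89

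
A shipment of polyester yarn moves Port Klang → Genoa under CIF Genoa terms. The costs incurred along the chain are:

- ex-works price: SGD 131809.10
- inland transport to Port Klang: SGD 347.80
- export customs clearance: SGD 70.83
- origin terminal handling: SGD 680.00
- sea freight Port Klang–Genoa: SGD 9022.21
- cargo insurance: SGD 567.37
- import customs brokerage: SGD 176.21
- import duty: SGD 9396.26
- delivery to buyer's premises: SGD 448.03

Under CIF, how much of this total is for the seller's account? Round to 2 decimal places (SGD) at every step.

Seller's account: SGD 142497.31

CIF: the seller pays costs through ocean freight and marine insurance to the destination port.
Seller's account: goods 131809.10 + inland to port 347.80 + export clearance 70.83 + origin terminal 680.00 + freight 9022.21 + insurance 567.37 = 142497.31
Buyer's account: brokerage 176.21 + duty 9396.26 + delivery 448.03 = 10020.50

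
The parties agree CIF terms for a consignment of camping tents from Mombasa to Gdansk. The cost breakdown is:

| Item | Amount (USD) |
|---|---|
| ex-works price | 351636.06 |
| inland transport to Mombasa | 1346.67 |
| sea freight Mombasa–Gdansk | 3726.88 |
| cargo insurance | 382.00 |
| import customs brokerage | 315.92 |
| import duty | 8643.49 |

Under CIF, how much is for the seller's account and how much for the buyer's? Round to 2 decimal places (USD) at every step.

CIF: the seller pays costs through ocean freight and marine insurance to the destination port.
Seller's account: goods 351636.06 + inland to port 1346.67 + freight 3726.88 + insurance 382.00 = 357091.61
Buyer's account: brokerage 315.92 + duty 8643.49 = 8959.41

Seller: USD 357091.61; buyer: USD 8959.41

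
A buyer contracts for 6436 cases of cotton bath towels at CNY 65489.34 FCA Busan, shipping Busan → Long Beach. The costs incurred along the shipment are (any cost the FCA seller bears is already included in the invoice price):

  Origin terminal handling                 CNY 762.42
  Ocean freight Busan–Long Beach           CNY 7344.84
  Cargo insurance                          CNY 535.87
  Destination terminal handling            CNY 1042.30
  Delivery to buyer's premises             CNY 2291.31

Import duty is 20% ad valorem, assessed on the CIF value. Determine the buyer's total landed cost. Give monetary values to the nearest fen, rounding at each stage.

Total landed cost: CNY 92292.57

FCA: the seller delivers export-cleared goods to the carrier; the buyer bears costs from that point.
CIF value = FCA price + origin terminal + freight + insurance = 65489.34 + 762.42 + 7344.84 + 535.87 = 74132.47
Import duty = 74132.47 × 20% = 14826.49
Buyer bears: origin terminal 762.42 + freight 7344.84 + insurance 535.87 + destination terminal 1042.30 + delivery 2291.31 + duty 14826.49 = 26803.23
Landed cost = invoice 65489.34 + 26803.23 = 92292.57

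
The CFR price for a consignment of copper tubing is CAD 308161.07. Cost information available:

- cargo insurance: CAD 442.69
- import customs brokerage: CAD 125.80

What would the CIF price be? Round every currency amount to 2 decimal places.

Not relevant to the conversion: brokerage — on the buyer under both terms; not part of either seller's price.
From CFR to CIF, the seller additionally bears: insurance.
CIF price = 308161.07 + 442.69 = 308603.76

CIF price: CAD 308603.76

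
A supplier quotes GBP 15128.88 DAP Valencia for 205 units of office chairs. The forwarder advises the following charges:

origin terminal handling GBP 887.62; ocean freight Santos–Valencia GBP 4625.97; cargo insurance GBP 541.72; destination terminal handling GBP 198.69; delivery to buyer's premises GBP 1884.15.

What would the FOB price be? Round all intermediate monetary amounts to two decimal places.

Not relevant to the conversion: origin terminal — on the seller under both DAP and FOB; already in the DAP price and stays in the FOB price.
From DAP to FOB, the seller no longer bears: freight, insurance, destination terminal, delivery.
FOB price = 15128.88 − 4625.97 − 541.72 − 198.69 − 1884.15 = 7878.35

FOB price: GBP 7878.35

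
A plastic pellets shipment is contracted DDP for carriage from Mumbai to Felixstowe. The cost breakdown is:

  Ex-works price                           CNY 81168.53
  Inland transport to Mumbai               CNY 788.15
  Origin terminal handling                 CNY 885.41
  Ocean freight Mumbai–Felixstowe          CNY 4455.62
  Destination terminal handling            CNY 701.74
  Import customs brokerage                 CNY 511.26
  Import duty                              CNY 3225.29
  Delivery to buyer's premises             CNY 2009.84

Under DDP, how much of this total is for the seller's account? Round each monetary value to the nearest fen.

Seller's account: CNY 93745.84

DDP: the seller bears all costs including import duty.
Seller's account: goods 81168.53 + inland to port 788.15 + origin terminal 885.41 + freight 4455.62 + destination terminal 701.74 + brokerage 511.26 + duty 3225.29 + delivery 2009.84 = 93745.84
Buyer's account: 0.00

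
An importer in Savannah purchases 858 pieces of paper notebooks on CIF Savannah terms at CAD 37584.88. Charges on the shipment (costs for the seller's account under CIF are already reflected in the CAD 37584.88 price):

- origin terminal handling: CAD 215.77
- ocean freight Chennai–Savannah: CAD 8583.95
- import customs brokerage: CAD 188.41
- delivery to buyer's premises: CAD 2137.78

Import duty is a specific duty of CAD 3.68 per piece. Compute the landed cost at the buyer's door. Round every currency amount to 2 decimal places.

CIF: the seller pays costs through ocean freight and marine insurance to the destination port.
Already in the invoice (seller's account under CIF): origin terminal, freight — exclude.
The CIF price already equals the CIF value: 37584.88
Import duty = 858 × 3.68 = 3157.44
Buyer bears: brokerage 188.41 + delivery 2137.78 + duty 3157.44 = 5483.63
Landed cost = invoice 37584.88 + 5483.63 = 43068.51

Total landed cost: CAD 43068.51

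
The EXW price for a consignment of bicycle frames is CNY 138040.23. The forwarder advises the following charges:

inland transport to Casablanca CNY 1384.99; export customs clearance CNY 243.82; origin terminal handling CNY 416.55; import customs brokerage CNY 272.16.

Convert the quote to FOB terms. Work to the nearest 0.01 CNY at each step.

FOB price: CNY 140085.59

Not relevant to the conversion: brokerage — on the buyer under both terms; not part of either seller's price.
From EXW to FOB, the seller additionally bears: inland to port, export clearance, origin terminal.
FOB price = 138040.23 + 1384.99 + 243.82 + 416.55 = 140085.59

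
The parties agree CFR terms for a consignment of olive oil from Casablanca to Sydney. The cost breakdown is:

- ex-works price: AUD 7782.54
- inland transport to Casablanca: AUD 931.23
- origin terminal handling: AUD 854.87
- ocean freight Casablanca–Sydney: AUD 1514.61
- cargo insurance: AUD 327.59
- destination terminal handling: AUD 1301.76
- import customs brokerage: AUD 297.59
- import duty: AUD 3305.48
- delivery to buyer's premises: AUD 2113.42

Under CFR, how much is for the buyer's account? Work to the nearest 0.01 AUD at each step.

CFR: the seller pays costs through ocean freight to the destination port, but not insurance.
Seller's account: goods 7782.54 + inland to port 931.23 + origin terminal 854.87 + freight 1514.61 = 11083.25
Buyer's account: insurance 327.59 + destination terminal 1301.76 + brokerage 297.59 + duty 3305.48 + delivery 2113.42 = 7345.84

Buyer's account: AUD 7345.84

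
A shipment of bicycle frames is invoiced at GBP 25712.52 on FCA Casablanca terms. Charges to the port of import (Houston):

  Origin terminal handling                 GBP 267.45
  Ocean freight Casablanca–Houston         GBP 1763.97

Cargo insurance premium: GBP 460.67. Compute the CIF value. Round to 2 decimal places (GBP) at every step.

CIF value: GBP 28204.61

CIF = FCA price + pre-shipment costs + freight + insurance
CIF = 25712.52 + 267.45 + 1763.97 + 460.67 = 28204.61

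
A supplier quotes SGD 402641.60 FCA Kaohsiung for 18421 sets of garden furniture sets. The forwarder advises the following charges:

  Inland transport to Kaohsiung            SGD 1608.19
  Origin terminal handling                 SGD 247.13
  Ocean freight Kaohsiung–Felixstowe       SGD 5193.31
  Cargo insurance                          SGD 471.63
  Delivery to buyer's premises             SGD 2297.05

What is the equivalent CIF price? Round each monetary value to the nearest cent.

Not relevant to the conversion: inland to port — on the seller under both FCA and CIF; already in the FCA price and stays in the CIF price. delivery — on the buyer under both terms; not part of either seller's price.
From FCA to CIF, the seller additionally bears: origin terminal, freight, insurance.
CIF price = 402641.60 + 247.13 + 5193.31 + 471.63 = 408553.67

CIF price: SGD 408553.67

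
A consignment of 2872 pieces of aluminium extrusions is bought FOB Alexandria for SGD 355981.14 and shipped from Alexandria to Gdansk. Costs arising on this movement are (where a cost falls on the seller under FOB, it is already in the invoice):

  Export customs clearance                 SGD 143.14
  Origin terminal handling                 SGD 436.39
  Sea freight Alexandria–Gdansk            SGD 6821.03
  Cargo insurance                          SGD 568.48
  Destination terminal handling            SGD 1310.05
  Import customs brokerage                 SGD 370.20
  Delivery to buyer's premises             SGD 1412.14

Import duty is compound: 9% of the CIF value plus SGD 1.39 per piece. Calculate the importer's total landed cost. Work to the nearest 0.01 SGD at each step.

FOB: the seller bears costs until goods are on board at the origin port; the buyer bears freight, insurance and all costs thereafter.
Already in the invoice (seller's account under FOB): export clearance, origin terminal — exclude.
CIF value = FOB price + freight + insurance = 355981.14 + 6821.03 + 568.48 = 363370.65
Ad valorem component: 363370.65 × 9% = 32703.36
Specific component: 2872 × 1.39 = 3992.08
Import duty = 32703.36 + 3992.08 = 36695.44
Buyer bears: freight 6821.03 + insurance 568.48 + destination terminal 1310.05 + brokerage 370.20 + delivery 1412.14 + duty 36695.44 = 47177.34
Landed cost = invoice 355981.14 + 47177.34 = 403158.48

Total landed cost: SGD 403158.48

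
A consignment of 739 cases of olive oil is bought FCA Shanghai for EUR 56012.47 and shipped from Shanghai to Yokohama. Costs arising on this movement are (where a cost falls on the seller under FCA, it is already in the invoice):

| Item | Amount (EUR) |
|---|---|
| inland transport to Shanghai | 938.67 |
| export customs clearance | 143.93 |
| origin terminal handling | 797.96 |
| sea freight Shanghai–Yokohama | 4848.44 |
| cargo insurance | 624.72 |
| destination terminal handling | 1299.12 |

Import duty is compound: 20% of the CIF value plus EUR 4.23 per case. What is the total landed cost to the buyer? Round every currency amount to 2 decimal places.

Total landed cost: EUR 79165.40

FCA: the seller delivers export-cleared goods to the carrier; the buyer bears costs from that point.
Already in the invoice (seller's account under FCA): inland to port, export clearance — exclude.
CIF value = FCA price + origin terminal + freight + insurance = 56012.47 + 797.96 + 4848.44 + 624.72 = 62283.59
Ad valorem component: 62283.59 × 20% = 12456.72
Specific component: 739 × 4.23 = 3125.97
Import duty = 12456.72 + 3125.97 = 15582.69
Buyer bears: origin terminal 797.96 + freight 4848.44 + insurance 624.72 + destination terminal 1299.12 + duty 15582.69 = 23152.93
Landed cost = invoice 56012.47 + 23152.93 = 79165.40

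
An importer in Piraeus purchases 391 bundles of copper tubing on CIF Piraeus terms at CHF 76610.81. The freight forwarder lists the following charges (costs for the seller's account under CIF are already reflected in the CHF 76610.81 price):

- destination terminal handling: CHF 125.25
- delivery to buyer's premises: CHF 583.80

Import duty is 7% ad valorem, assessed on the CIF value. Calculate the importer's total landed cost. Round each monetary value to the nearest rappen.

Total landed cost: CHF 82682.62

CIF: the seller pays costs through ocean freight and marine insurance to the destination port.
The CIF price already equals the CIF value: 76610.81
Import duty = 76610.81 × 7% = 5362.76
Buyer bears: destination terminal 125.25 + delivery 583.80 + duty 5362.76 = 6071.81
Landed cost = invoice 76610.81 + 6071.81 = 82682.62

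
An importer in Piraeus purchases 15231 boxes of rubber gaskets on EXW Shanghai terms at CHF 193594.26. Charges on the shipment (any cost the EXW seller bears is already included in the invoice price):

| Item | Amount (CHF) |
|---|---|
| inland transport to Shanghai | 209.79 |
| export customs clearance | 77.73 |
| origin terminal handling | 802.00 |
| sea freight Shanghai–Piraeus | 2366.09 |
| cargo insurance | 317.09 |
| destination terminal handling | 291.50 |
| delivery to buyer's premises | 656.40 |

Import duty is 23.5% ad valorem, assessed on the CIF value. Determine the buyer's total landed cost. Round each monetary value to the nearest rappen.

EXW: the seller makes goods available at their premises; the buyer bears all onward costs.
CIF value = EXW price + inland to port + export clearance + origin terminal + freight + insurance = 193594.26 + 209.79 + 77.73 + 802.00 + 2366.09 + 317.09 = 197366.96
Import duty = 197366.96 × 23.5% = 46381.24
Buyer bears: inland to port 209.79 + export clearance 77.73 + origin terminal 802.00 + freight 2366.09 + insurance 317.09 + destination terminal 291.50 + delivery 656.40 + duty 46381.24 = 51101.84
Landed cost = invoice 193594.26 + 51101.84 = 244696.10

Total landed cost: CHF 244696.10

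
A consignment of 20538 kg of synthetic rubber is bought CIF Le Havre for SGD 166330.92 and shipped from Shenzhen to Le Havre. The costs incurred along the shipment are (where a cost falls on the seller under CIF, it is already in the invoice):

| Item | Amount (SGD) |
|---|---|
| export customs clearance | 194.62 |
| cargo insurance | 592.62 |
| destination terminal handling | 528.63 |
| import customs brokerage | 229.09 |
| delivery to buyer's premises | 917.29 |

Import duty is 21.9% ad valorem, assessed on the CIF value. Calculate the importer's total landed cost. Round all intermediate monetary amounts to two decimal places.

Total landed cost: SGD 204432.40

CIF: the seller pays costs through ocean freight and marine insurance to the destination port.
Already in the invoice (seller's account under CIF): export clearance, insurance — exclude.
The CIF price already equals the CIF value: 166330.92
Import duty = 166330.92 × 21.9% = 36426.47
Buyer bears: destination terminal 528.63 + brokerage 229.09 + delivery 917.29 + duty 36426.47 = 38101.48
Landed cost = invoice 166330.92 + 38101.48 = 204432.40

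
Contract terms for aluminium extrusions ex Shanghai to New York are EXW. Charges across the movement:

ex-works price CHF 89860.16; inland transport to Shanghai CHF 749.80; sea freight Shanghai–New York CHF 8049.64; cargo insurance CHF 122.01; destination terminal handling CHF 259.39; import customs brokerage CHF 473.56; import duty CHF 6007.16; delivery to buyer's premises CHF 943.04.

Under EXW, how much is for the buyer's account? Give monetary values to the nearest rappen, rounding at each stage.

EXW: the seller makes goods available at their premises; the buyer bears all onward costs.
Seller's account: goods 89860.16 = 89860.16
Buyer's account: inland to port 749.80 + freight 8049.64 + insurance 122.01 + destination terminal 259.39 + brokerage 473.56 + duty 6007.16 + delivery 943.04 = 16604.60

Buyer's account: CHF 16604.60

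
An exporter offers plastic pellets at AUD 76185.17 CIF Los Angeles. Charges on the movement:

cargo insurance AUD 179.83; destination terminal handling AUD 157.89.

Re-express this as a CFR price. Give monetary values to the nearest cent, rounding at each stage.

CFR price: AUD 76005.34

Not relevant to the conversion: destination terminal — on the buyer under both terms; not part of either seller's price.
From CIF to CFR, the seller no longer bears: insurance.
CFR price = 76185.17 − 179.83 = 76005.34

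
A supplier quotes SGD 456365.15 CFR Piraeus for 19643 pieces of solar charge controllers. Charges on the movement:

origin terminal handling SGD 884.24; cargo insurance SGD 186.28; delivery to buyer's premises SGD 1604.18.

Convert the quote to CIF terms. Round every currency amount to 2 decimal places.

CIF price: SGD 456551.43

Not relevant to the conversion: origin terminal — on the seller under both CFR and CIF; already in the CFR price and stays in the CIF price. delivery — on the buyer under both terms; not part of either seller's price.
From CFR to CIF, the seller additionally bears: insurance.
CIF price = 456365.15 + 186.28 = 456551.43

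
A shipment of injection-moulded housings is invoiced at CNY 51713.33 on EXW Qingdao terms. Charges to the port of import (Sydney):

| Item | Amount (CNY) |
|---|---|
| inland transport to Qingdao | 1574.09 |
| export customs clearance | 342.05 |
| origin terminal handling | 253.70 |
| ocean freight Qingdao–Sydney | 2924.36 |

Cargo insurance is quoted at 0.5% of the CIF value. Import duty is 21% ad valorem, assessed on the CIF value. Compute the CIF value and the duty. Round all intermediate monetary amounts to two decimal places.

Let C be the CIF value. C = EXW price + pre-shipment costs + freight + 0.5% × C
C − 0.5% × C = 51713.33 + 1574.09 + 342.05 + 253.70 + 2924.36
0.995 × C = 56807.53
C = 56807.53 / 0.995 = 57092.99
Insurance premium = 0.5% × 57092.99 = 285.46
Import duty = 57092.99 × 21% = 11989.53

CIF value: CNY 57092.99; import duty: CNY 11989.53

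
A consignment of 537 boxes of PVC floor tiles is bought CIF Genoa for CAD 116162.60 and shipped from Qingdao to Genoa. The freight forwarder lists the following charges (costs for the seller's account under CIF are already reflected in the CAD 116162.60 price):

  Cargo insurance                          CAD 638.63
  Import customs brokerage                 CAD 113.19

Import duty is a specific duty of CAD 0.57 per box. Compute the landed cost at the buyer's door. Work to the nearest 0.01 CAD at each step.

Total landed cost: CAD 116581.88

CIF: the seller pays costs through ocean freight and marine insurance to the destination port.
Already in the invoice (seller's account under CIF): insurance — exclude.
The CIF price already equals the CIF value: 116162.60
Import duty = 537 × 0.57 = 306.09
Buyer bears: brokerage 113.19 + duty 306.09 = 419.28
Landed cost = invoice 116162.60 + 419.28 = 116581.88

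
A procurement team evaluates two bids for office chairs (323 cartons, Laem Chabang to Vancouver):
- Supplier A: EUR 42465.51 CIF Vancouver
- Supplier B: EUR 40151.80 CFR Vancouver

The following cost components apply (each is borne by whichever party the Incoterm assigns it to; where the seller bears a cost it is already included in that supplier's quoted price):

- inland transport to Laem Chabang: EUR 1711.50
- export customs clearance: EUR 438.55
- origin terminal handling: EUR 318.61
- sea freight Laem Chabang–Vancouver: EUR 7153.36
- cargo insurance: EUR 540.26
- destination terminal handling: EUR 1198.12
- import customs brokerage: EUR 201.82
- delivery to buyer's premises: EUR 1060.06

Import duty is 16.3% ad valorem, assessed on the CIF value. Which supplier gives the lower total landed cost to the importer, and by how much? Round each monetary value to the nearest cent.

Supplier B is cheaper by EUR 2062.52

Supplier A (CIF):
The CIF price already equals the CIF value: 42465.51
Import duty = 42465.51 × 16.3% = 6921.88
Buyer bears (A): 1198.12 + 201.82 + 1060.06 = 2460.00
Landed cost (A) = invoice 42465.51 + 2460.00 + duty 6921.88 = 51847.39
Supplier B (CFR):
CIF value = CFR price + insurance = 40151.80 + 540.26 = 40692.06
Import duty = 40692.06 × 16.3% = 6632.81
Buyer bears (B): 540.26 + 1198.12 + 201.82 + 1060.06 = 3000.26
Landed cost (B) = invoice 40151.80 + 3000.26 + duty 6632.81 = 49784.87
Difference = |51847.39 − 49784.87| = 2062.52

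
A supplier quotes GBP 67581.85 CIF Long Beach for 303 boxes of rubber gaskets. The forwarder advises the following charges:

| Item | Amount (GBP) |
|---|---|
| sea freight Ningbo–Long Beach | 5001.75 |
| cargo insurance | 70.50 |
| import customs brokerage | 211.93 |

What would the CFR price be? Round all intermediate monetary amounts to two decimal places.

Not relevant to the conversion: freight — on the seller under both CIF and CFR; already in the CIF price and stays in the CFR price. brokerage — on the buyer under both terms; not part of either seller's price.
From CIF to CFR, the seller no longer bears: insurance.
CFR price = 67581.85 − 70.50 = 67511.35

CFR price: GBP 67511.35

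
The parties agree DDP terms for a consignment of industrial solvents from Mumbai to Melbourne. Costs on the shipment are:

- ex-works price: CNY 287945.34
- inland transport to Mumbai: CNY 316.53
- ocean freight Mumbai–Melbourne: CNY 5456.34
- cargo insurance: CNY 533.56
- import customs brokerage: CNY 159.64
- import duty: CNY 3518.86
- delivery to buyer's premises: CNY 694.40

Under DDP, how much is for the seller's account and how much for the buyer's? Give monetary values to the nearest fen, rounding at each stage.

Seller: CNY 298624.67; buyer: CNY 0.00

DDP: the seller bears all costs including import duty.
Seller's account: goods 287945.34 + inland to port 316.53 + freight 5456.34 + insurance 533.56 + brokerage 159.64 + duty 3518.86 + delivery 694.40 = 298624.67
Buyer's account: 0.00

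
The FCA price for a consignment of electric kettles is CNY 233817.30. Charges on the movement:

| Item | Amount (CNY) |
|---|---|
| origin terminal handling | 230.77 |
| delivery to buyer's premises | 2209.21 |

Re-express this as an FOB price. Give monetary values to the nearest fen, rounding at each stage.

FOB price: CNY 234048.07

Not relevant to the conversion: delivery — on the buyer under both terms; not part of either seller's price.
From FCA to FOB, the seller additionally bears: origin terminal.
FOB price = 233817.30 + 230.77 = 234048.07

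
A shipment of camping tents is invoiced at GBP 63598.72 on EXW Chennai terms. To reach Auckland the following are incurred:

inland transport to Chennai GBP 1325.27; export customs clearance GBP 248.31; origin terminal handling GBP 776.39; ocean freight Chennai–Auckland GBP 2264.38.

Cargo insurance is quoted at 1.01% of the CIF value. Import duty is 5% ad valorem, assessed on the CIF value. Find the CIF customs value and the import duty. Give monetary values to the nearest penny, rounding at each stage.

CIF value: GBP 68909.05; import duty: GBP 3445.45

Let C be the CIF value. C = EXW price + pre-shipment costs + freight + 1.01% × C
C − 1.01% × C = 63598.72 + 1325.27 + 248.31 + 776.39 + 2264.38
0.9899 × C = 68213.07
C = 68213.07 / 0.9899 = 68909.05
Insurance premium = 1.01% × 68909.05 = 695.98
Import duty = 68909.05 × 5% = 3445.45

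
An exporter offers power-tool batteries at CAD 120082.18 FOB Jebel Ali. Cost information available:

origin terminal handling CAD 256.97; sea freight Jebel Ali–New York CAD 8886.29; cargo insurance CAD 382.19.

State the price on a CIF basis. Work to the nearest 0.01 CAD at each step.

CIF price: CAD 129350.66

Not relevant to the conversion: origin terminal — on the seller under both FOB and CIF; already in the FOB price and stays in the CIF price.
From FOB to CIF, the seller additionally bears: freight, insurance.
CIF price = 120082.18 + 8886.29 + 382.19 = 129350.66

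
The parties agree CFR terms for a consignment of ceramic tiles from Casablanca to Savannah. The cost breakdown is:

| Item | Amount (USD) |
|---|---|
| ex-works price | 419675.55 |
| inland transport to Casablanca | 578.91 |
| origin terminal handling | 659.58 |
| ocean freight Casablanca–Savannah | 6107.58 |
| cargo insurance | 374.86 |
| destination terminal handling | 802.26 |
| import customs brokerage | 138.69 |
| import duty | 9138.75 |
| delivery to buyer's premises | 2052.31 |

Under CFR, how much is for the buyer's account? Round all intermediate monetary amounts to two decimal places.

Buyer's account: USD 12506.87

CFR: the seller pays costs through ocean freight to the destination port, but not insurance.
Seller's account: goods 419675.55 + inland to port 578.91 + origin terminal 659.58 + freight 6107.58 = 427021.62
Buyer's account: insurance 374.86 + destination terminal 802.26 + brokerage 138.69 + duty 9138.75 + delivery 2052.31 = 12506.87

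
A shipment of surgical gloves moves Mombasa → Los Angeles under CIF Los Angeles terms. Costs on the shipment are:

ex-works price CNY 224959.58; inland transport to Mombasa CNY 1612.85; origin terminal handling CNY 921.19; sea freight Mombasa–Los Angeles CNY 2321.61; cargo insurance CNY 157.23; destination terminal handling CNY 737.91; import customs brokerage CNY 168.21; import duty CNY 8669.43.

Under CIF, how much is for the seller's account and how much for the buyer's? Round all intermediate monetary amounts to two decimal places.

Seller: CNY 229972.46; buyer: CNY 9575.55

CIF: the seller pays costs through ocean freight and marine insurance to the destination port.
Seller's account: goods 224959.58 + inland to port 1612.85 + origin terminal 921.19 + freight 2321.61 + insurance 157.23 = 229972.46
Buyer's account: destination terminal 737.91 + brokerage 168.21 + duty 8669.43 = 9575.55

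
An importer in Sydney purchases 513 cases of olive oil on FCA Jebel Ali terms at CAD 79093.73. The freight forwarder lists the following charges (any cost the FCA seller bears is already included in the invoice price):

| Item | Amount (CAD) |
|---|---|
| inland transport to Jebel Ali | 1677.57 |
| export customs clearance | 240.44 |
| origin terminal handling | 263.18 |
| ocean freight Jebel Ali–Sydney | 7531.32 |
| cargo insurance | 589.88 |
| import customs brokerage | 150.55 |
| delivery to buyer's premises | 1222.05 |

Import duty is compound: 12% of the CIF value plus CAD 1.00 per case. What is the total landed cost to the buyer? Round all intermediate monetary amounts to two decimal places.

FCA: the seller delivers export-cleared goods to the carrier; the buyer bears costs from that point.
Already in the invoice (seller's account under FCA): inland to port, export clearance — exclude.
CIF value = FCA price + origin terminal + freight + insurance = 79093.73 + 263.18 + 7531.32 + 589.88 = 87478.11
Ad valorem component: 87478.11 × 12% = 10497.37
Specific component: 513 × 1.00 = 513.00
Import duty = 10497.37 + 513.00 = 11010.37
Buyer bears: origin terminal 263.18 + freight 7531.32 + insurance 589.88 + brokerage 150.55 + delivery 1222.05 + duty 11010.37 = 20767.35
Landed cost = invoice 79093.73 + 20767.35 = 99861.08

Total landed cost: CAD 99861.08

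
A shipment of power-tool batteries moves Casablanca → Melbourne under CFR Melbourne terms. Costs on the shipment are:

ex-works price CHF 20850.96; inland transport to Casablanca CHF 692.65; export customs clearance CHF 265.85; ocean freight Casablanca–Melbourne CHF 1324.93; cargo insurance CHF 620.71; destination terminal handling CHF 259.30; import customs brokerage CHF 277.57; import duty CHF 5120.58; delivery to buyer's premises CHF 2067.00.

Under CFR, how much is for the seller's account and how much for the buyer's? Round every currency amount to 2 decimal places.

CFR: the seller pays costs through ocean freight to the destination port, but not insurance.
Seller's account: goods 20850.96 + inland to port 692.65 + export clearance 265.85 + freight 1324.93 = 23134.39
Buyer's account: insurance 620.71 + destination terminal 259.30 + brokerage 277.57 + duty 5120.58 + delivery 2067.00 = 8345.16

Seller: CHF 23134.39; buyer: CHF 8345.16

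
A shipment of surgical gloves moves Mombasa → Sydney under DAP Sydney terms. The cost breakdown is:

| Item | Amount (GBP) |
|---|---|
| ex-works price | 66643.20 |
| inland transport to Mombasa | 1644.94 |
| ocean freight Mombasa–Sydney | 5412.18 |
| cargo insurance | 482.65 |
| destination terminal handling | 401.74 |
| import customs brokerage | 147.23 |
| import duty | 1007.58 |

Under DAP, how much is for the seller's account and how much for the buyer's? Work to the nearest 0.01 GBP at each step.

DAP: the seller bears all costs to the named destination except import duty and clearance.
Seller's account: goods 66643.20 + inland to port 1644.94 + freight 5412.18 + insurance 482.65 + destination terminal 401.74 = 74584.71
Buyer's account: brokerage 147.23 + duty 1007.58 = 1154.81

Seller: GBP 74584.71; buyer: GBP 1154.81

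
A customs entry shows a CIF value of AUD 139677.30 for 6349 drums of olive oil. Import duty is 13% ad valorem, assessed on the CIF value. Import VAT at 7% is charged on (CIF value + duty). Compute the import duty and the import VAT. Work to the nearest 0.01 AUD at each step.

Import duty: AUD 18158.05; import VAT: AUD 11048.47

Import duty = 139677.30 × 13% = 18158.05
VAT base = CIF + duty = 139677.30 + 18158.05 = 157835.35
Import VAT = 157835.35 × 7% = 11048.47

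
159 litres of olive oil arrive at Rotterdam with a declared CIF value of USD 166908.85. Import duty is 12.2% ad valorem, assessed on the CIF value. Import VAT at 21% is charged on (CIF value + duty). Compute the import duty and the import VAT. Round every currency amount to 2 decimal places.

Import duty: USD 20362.88; import VAT: USD 39327.06

Import duty = 166908.85 × 12.2% = 20362.88
VAT base = CIF + duty = 166908.85 + 20362.88 = 187271.73
Import VAT = 187271.73 × 21% = 39327.06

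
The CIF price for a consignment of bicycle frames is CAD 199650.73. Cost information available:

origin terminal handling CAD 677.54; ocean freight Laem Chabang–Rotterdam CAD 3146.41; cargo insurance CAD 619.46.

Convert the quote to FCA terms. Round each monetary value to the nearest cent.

From CIF to FCA, the seller no longer bears: origin terminal, freight, insurance.
FCA price = 199650.73 − 677.54 − 3146.41 − 619.46 = 195207.32

FCA price: CAD 195207.32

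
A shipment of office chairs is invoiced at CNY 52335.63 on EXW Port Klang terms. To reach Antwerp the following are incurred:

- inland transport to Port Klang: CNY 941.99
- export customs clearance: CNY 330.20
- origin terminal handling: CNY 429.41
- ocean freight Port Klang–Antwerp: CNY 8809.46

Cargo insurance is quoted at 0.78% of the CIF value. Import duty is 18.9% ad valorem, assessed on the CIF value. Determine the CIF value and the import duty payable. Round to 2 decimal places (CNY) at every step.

CIF value: CNY 63340.75; import duty: CNY 11971.40

Let C be the CIF value. C = EXW price + pre-shipment costs + freight + 0.78% × C
C − 0.78% × C = 52335.63 + 941.99 + 330.20 + 429.41 + 8809.46
0.9922 × C = 62846.69
C = 62846.69 / 0.9922 = 63340.75
Insurance premium = 0.78% × 63340.75 = 494.06
Import duty = 63340.75 × 18.9% = 11971.40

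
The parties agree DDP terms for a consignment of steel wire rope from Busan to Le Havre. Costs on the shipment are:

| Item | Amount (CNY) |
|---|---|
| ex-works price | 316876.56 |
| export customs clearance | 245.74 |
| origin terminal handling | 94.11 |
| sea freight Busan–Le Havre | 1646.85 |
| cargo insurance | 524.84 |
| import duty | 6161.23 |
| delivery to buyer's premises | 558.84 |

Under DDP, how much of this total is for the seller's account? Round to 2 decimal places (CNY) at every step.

DDP: the seller bears all costs including import duty.
Seller's account: goods 316876.56 + export clearance 245.74 + origin terminal 94.11 + freight 1646.85 + insurance 524.84 + duty 6161.23 + delivery 558.84 = 326108.17
Buyer's account: 0.00

Seller's account: CNY 326108.17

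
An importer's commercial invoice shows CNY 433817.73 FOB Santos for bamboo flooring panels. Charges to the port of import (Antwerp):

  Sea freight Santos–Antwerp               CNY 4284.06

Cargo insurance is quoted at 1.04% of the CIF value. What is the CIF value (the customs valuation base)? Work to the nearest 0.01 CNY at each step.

Let C be the CIF value. C = FOB price + freight + 1.04% × C
C − 1.04% × C = 433817.73 + 4284.06
0.9896 × C = 438101.79
C = 438101.79 / 0.9896 = 442705.93
Insurance premium = 1.04% × 442705.93 = 4604.14

CIF value: CNY 442705.93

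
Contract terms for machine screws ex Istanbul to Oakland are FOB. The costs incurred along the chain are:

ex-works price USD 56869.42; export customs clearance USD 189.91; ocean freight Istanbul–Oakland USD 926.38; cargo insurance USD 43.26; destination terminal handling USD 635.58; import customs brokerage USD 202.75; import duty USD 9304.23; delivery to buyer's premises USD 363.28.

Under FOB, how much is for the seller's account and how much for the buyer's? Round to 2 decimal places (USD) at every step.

FOB: the seller bears costs until goods are on board at the origin port; the buyer bears freight, insurance and all costs thereafter.
Seller's account: goods 56869.42 + export clearance 189.91 = 57059.33
Buyer's account: freight 926.38 + insurance 43.26 + destination terminal 635.58 + brokerage 202.75 + duty 9304.23 + delivery 363.28 = 11475.48

Seller: USD 57059.33; buyer: USD 11475.48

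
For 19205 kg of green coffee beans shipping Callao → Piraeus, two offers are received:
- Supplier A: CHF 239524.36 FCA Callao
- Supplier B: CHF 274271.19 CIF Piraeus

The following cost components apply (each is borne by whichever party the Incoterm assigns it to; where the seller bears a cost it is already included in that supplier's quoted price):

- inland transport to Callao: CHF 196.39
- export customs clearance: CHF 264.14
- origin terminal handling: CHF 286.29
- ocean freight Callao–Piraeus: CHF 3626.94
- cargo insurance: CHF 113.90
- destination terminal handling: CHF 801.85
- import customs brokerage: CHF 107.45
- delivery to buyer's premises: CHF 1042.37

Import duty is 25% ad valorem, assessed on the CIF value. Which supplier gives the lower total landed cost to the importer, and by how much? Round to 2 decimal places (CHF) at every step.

Supplier A is cheaper by CHF 38399.63

Supplier A (FCA):
CIF value = FCA price + origin terminal + freight + insurance = 239524.36 + 286.29 + 3626.94 + 113.90 = 243551.49
Import duty = 243551.49 × 25% = 60887.87
Buyer bears (A): 286.29 + 3626.94 + 113.90 + 801.85 + 107.45 + 1042.37 = 5978.80
Landed cost (A) = invoice 239524.36 + 5978.80 + duty 60887.87 = 306391.03
Supplier B (CIF):
The CIF price already equals the CIF value: 274271.19
Import duty = 274271.19 × 25% = 68567.80
Buyer bears (B): 801.85 + 107.45 + 1042.37 = 1951.67
Landed cost (B) = invoice 274271.19 + 1951.67 + duty 68567.80 = 344790.66
Difference = |306391.03 − 344790.66| = 38399.63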